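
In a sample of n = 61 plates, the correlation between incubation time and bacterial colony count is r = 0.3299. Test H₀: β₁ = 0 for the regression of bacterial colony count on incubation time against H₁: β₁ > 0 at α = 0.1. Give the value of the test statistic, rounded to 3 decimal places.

t = 2.684

t = r·√(n − 2)/√(1 − r²) = 0.3299·√59/√0.891166 = 2.684.
df = n − 2 = 59.
One-sided p ≈ 0.0047, which is < 0.1, so reject H₀.
There is evidence of a linear association between incubation time and bacterial colony count.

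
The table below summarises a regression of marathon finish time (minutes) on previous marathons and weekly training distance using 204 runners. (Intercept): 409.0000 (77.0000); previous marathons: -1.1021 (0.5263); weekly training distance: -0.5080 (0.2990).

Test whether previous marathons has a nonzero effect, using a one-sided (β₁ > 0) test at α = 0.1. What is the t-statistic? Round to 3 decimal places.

t = -2.094

Read off: b = -1.1021, SE = 0.5263 for previous marathons.
H₀: β₁ = 0 vs H₁: β₁ > 0.
t = -1.1021 / 0.5263 = -2.094.
df = n − k − 1 = 204 − 2 − 1 = 201.
One-sided p ≈ 0.9812, which is ≥ 0.1, so fail to reject H₀.
The data do not give significant evidence that the true slope on previous marathons is positive, holding the other predictors fixed.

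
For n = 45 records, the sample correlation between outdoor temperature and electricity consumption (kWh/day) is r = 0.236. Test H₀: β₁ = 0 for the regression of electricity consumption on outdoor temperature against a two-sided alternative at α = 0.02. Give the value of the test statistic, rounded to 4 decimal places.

t = 1.5925

t = r·√(n − 2)/√(1 − r²) = 0.236·√43/√0.944304 = 1.5925.
df = n − 2 = 43.
Two-sided p ≈ 0.1186, which is ≥ 0.02, so fail to reject H₀.
The data do not give significant evidence of a linear association between outdoor temperature and electricity consumption.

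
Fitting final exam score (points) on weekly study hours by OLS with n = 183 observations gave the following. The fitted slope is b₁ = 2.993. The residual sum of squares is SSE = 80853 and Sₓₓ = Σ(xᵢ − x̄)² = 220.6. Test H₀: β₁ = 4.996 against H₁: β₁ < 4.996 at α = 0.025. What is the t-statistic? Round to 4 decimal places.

t = -1.4076

MSE = SSE/(n − 2) = 80853/181 = 446.702.
SE(b₁) = √(MSE/Sₓₓ) = √(446.702/220.6) = 1.423.
t = (2.993 − 4.996) / 1.423 = -1.4076.
df = n − 2 = 181.
One-sided p ≈ 0.0805, which is ≥ 0.025, so fail to reject H₀.
The data do not give significant evidence that the true slope on weekly study hours is below 4.996 points per unit.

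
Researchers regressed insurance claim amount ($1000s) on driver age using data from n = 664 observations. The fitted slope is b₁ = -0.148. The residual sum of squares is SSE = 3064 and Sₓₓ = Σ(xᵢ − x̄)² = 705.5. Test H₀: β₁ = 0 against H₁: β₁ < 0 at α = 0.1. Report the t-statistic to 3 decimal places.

t = -1.827

MSE = SSE/(n − 2) = 3064/662 = 4.6284.
SE(b₁) = √(MSE/Sₓₓ) = √(4.6284/705.5) = 0.0809966.
t = -0.148 / 0.0809966 = -1.827.
df = n − 2 = 662.
One-sided p ≈ 0.0341, which is < 0.1, so reject H₀.
There is evidence that the true slope on driver age is negative.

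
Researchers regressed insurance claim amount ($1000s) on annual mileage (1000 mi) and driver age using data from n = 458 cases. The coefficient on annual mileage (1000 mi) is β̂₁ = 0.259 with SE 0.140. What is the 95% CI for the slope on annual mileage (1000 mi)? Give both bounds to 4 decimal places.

(-0.0161, 0.5341)

df = n − k − 1 = 458 − 2 − 1 = 455.
t* = t_{0.025, 455} = 1.965191.
Margin = t* × SE = 1.965191 × 0.140 = 0.275127.
CI: 0.259 ± 0.275127 → (-0.0161, 0.5341).
With 95% confidence, each one-unit increase in annual mileage (1000 mi) is associated with a change of between -0.0161 and 0.5341 $1000s in insurance claim amount, holding the other predictors fixed.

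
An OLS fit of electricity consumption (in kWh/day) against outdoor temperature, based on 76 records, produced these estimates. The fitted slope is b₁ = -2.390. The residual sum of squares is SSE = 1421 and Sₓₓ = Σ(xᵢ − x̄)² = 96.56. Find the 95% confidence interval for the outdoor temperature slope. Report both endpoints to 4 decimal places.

MSE = SSE/(n − 2) = 1421/74 = 19.2027.
SE(b₁) = √(MSE/Sₓₓ) = √(19.2027/96.56) = 0.445946.
df = n − 2 = 74.
t* = t_{0.025, 74} = 1.992543.
Margin = t* × SE = 1.992543 × 0.445946 = 0.888567.
CI: -2.390 ± 0.888567 → (-3.2786, -1.5014).
With 95% confidence, each one-unit increase in outdoor temperature is associated with a change of between -3.2786 and -1.5014 kWh/day in electricity consumption.

(-3.2786, -1.5014)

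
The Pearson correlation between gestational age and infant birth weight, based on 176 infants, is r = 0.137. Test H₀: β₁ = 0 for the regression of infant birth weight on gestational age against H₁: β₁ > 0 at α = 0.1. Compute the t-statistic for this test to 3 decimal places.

t = 1.824

t = r·√(n − 2)/√(1 − r²) = 0.137·√174/√0.981231 = 1.824.
df = n − 2 = 174.
One-sided p ≈ 0.0349, which is < 0.1, so reject H₀.
There is evidence of a linear association between gestational age and infant birth weight.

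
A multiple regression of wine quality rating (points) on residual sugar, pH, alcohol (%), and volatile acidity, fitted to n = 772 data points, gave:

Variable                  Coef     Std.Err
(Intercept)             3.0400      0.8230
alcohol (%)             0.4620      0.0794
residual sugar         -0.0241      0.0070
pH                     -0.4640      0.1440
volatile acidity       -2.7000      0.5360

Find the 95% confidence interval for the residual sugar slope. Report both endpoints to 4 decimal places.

(-0.0378, -0.0104)

Read off: b = -0.0241, SE = 0.0070 for residual sugar.
df = n − k − 1 = 772 − 4 − 1 = 767.
t* = t_{0.025, 767} = 1.963062.
Margin = t* × SE = 1.963062 × 0.0070 = 0.013741.
CI: -0.0241 ± 0.013741 → (-0.0378, -0.0104).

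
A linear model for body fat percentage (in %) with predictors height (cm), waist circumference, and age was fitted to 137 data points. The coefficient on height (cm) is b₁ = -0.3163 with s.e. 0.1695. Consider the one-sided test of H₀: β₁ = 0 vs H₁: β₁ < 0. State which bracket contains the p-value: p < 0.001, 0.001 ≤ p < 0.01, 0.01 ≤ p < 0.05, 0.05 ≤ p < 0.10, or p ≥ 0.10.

t = -0.3163 / 0.1695 = -1.866.
df = n − k − 1 = 137 − 3 − 1 = 133.
One-sided p = P(T_{133} < t) ≈ 0.0321.
So 0.01 ≤ p < 0.05.

0.01 ≤ p < 0.05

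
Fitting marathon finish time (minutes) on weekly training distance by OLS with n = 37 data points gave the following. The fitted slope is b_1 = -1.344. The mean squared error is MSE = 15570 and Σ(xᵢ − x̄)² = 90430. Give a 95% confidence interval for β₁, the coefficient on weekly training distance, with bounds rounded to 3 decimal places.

SE(b_1) = √(MSE/Sₓₓ) = √(15570/90430) = 0.414943.
df = n − 2 = 35.
t* = t_{0.025, 35} = 2.030108.
Margin = t* × SE = 2.030108 × 0.414943 = 0.84238.
CI: -1.344 ± 0.84238 → (-2.186, -0.502).
With 95% confidence, each one-unit increase in weekly training distance is associated with a change of between -2.186 and -0.502 minutes in marathon finish time.

(-2.186, -0.502)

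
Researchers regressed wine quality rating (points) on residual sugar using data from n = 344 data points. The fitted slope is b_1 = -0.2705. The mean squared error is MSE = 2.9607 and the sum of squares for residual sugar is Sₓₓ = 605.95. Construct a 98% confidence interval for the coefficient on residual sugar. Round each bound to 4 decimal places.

(-0.4339, -0.1071)

SE(b_1) = √(MSE/Sₓₓ) = √(2.9607/605.95) = 0.0699003.
df = n − 2 = 342.
t* = t_{0.01, 342} = 2.337301.
Margin = t* × SE = 2.337301 × 0.0699003 = 0.163378.
CI: -0.2705 ± 0.163378 → (-0.4339, -0.1071).
With 98% confidence, each one-unit increase in residual sugar is associated with a change of between -0.4339 and -0.1071 points in wine quality rating.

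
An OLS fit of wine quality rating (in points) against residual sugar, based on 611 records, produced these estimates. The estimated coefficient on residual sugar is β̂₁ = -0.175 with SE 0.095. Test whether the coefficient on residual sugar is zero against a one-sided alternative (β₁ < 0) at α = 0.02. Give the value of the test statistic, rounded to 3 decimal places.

H₀: β₁ = 0 vs H₁: β₁ < 0.
t = (β̂₁ − β₁⁰)/SE = -0.175 / 0.095 = -1.842.
df = n − 2 = 611 − 2 = 609.
One-sided p ≈ 0.0330, which is ≥ 0.02, so fail to reject H₀.
The data do not give significant evidence that the true slope on residual sugar is negative.

t = -1.842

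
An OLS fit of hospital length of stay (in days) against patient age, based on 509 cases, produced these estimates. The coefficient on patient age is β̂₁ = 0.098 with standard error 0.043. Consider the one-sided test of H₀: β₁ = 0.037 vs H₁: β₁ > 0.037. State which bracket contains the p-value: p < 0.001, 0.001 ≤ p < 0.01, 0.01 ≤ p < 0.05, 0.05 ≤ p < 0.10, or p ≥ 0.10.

t = (0.098 − 0.037) / 0.043 = 1.419.
df = n − 2 = 509 − 2 = 507.
One-sided p = P(T_{507} > t) ≈ 0.0783.
So 0.05 ≤ p < 0.10.

0.05 ≤ p < 0.10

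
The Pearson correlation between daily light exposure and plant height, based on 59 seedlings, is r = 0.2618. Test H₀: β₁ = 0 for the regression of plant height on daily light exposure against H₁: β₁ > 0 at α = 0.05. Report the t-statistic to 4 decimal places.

t = 2.0480

t = r·√(n − 2)/√(1 − r²) = 0.2618·√57/√0.931461 = 2.0480.
df = n − 2 = 57.
One-sided p ≈ 0.0226, which is < 0.05, so reject H₀.
There is evidence of a linear association between daily light exposure and plant height.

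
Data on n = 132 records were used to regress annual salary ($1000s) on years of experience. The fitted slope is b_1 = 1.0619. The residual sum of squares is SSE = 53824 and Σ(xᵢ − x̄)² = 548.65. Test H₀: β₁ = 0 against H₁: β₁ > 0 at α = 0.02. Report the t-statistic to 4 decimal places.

MSE = SSE/(n − 2) = 53824/130 = 414.031.
SE(b_1) = √(MSE/Sₓₓ) = √(414.031/548.65) = 0.868698.
t = 1.0619 / 0.868698 = 1.2224.
df = n − 2 = 130.
One-sided p ≈ 0.1119, which is ≥ 0.02, so fail to reject H₀.
The data do not give significant evidence that the true slope on years of experience is positive.

t = 1.2224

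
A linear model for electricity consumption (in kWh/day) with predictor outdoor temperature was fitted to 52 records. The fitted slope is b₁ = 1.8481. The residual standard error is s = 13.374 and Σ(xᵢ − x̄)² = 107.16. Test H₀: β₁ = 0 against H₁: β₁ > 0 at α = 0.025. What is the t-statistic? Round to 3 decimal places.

t = 1.430

SE(b₁) = s/√Sₓₓ = 13.374/√107.16 = 1.29195.
t = 1.8481 / 1.29195 = 1.430.
df = n − 2 = 50.
One-sided p ≈ 0.0794, which is ≥ 0.025, so fail to reject H₀.
The data do not give significant evidence that the true slope on outdoor temperature is positive.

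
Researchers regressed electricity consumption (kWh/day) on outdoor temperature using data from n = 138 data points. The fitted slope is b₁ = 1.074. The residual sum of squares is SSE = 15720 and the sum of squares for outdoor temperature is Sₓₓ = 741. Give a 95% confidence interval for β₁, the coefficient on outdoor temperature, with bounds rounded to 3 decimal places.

(0.293, 1.855)

MSE = SSE/(n − 2) = 15720/136 = 115.588.
SE(b₁) = √(MSE/Sₓₓ) = √(115.588/741) = 0.394955.
df = n − 2 = 136.
t* = t_{0.025, 136} = 1.977561.
Margin = t* × SE = 1.977561 × 0.394955 = 0.78105.
CI: 1.074 ± 0.78105 → (0.293, 1.855).
With 95% confidence, each one-unit increase in outdoor temperature is associated with a change of between 0.293 and 1.855 kWh/day in electricity consumption.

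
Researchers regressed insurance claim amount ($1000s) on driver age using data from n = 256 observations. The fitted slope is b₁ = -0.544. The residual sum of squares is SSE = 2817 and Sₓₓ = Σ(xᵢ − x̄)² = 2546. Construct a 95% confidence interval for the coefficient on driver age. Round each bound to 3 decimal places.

(-0.674, -0.414)

MSE = SSE/(n − 2) = 2817/254 = 11.0906.
SE(b₁) = √(MSE/Sₓₓ) = √(11.0906/2546) = 0.0660005.
df = n − 2 = 254.
t* = t_{0.025, 254} = 1.969348.
Margin = t* × SE = 1.969348 × 0.0660005 = 0.12998.
CI: -0.544 ± 0.12998 → (-0.674, -0.414).
With 95% confidence, each one-unit increase in driver age is associated with a change of between -0.674 and -0.414 $1000s in insurance claim amount.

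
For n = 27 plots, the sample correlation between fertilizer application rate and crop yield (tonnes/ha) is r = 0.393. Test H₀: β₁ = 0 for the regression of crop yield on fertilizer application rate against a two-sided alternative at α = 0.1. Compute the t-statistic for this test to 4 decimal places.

t = 2.1369

t = r·√(n − 2)/√(1 − r²) = 0.393·√25/√0.845551 = 2.1369.
df = n − 2 = 25.
Two-sided p ≈ 0.0426, which is < 0.1, so reject H₀.
There is evidence of a linear association between fertilizer application rate and crop yield.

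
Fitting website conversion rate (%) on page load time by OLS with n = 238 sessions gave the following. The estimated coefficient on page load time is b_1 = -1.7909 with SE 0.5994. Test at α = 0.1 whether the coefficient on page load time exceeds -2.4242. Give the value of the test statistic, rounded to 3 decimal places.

H₀: β₁ = -2.4242 vs H₁: β₁ > -2.4242.
t = (b_1 − β₁⁰)/SE = (-1.7909 − (-2.4242)) / 0.5994 = 1.057.
df = n − 2 = 238 − 2 = 236.
One-sided p ≈ 0.1459, which is ≥ 0.1, so fail to reject H₀.
The data do not give significant evidence that the true slope on page load time exceeds -2.4242 % per unit.

t = 1.057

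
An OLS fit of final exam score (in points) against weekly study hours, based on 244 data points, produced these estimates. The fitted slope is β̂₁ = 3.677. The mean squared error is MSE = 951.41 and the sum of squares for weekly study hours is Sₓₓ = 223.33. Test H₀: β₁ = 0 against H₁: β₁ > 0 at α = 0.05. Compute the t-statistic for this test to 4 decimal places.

SE(β̂₁) = √(MSE/Sₓₓ) = √(951.41/223.33) = 2.064.
t = 3.677 / 2.064 = 1.7815.
df = n − 2 = 242.
One-sided p ≈ 0.0380, which is < 0.05, so reject H₀.
There is evidence that the true slope on weekly study hours is positive.

t = 1.7815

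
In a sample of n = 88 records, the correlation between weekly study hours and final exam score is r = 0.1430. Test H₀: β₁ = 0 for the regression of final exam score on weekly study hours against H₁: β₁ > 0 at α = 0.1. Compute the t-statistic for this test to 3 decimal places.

t = r·√(n − 2)/√(1 − r²) = 0.1430·√86/√0.979551 = 1.340.
df = n − 2 = 86.
One-sided p ≈ 0.0919, which is < 0.1, so reject H₀.
There is evidence of a linear association between weekly study hours and final exam score.

t = 1.340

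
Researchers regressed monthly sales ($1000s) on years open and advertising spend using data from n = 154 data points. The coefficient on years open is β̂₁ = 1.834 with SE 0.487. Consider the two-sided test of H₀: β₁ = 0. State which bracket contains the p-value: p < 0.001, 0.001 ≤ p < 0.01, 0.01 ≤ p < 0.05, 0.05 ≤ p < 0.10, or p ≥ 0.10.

t = 1.834 / 0.487 = 3.766.
df = n − k − 1 = 154 − 2 − 1 = 151.
Two-sided p = 2·P(T_{151} > |t|) ≈ 0.0002.
So p < 0.001.

p < 0.001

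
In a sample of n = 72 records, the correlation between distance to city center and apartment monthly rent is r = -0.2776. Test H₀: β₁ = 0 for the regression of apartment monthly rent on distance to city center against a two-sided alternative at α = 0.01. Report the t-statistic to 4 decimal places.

t = r·√(n − 2)/√(1 − r²) = -0.2776·√70/√0.922938 = -2.4176.
df = n − 2 = 70.
Two-sided p ≈ 0.0182, which is ≥ 0.01, so fail to reject H₀.
The data do not give significant evidence of a linear association between distance to city center and apartment monthly rent.

t = -2.4176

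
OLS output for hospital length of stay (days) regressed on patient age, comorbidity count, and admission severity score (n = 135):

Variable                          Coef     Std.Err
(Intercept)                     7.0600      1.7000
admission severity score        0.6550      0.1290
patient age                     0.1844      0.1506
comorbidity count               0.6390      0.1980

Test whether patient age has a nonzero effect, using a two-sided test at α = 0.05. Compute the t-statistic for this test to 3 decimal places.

Read off: b = 0.1844, SE = 0.1506 for patient age.
H₀: β₁ = 0 vs H₁: β₁ ≠ 0.
t = 0.1844 / 0.1506 = 1.224.
df = n − k − 1 = 135 − 3 − 1 = 131.
Two-sided p ≈ 0.2230, which is ≥ 0.05, so fail to reject H₀.
The data do not give significant evidence of an association between patient age and hospital length of stay, after adjusting for the other predictors.

t = 1.224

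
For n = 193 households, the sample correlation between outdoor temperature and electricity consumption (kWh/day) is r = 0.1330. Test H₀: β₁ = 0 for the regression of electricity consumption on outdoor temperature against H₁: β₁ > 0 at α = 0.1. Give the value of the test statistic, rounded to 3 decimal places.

t = 1.855

t = r·√(n − 2)/√(1 − r²) = 0.1330·√191/√0.982311 = 1.855.
df = n − 2 = 191.
One-sided p ≈ 0.0326, which is < 0.1, so reject H₀.
There is evidence of a linear association between outdoor temperature and electricity consumption.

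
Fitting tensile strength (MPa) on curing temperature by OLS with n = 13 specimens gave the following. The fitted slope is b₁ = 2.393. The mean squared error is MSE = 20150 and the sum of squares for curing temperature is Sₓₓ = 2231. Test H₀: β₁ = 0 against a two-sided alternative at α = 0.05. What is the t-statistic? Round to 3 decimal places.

SE(b₁) = √(MSE/Sₓₓ) = √(20150/2231) = 3.0053.
t = 2.393 / 3.0053 = 0.796.
df = n − 2 = 11.
Two-sided p ≈ 0.4427, which is ≥ 0.05, so fail to reject H₀.
The data do not give significant evidence of an association between curing temperature and tensile strength.

t = 0.796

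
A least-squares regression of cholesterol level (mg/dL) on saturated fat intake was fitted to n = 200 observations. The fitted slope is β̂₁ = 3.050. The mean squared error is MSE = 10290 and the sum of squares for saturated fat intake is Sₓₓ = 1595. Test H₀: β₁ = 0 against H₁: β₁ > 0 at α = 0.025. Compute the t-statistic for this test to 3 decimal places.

SE(β̂₁) = √(MSE/Sₓₓ) = √(10290/1595) = 2.53996.
t = 3.050 / 2.53996 = 1.201.
df = n − 2 = 198.
One-sided p ≈ 0.1156, which is ≥ 0.025, so fail to reject H₀.
The data do not give significant evidence that the true slope on saturated fat intake is positive.

t = 1.201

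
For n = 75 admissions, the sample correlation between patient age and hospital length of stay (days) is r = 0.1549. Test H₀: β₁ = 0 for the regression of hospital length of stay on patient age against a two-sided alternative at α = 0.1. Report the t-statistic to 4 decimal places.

t = 1.3396

t = r·√(n − 2)/√(1 − r²) = 0.1549·√73/√0.976006 = 1.3396.
df = n − 2 = 73.
Two-sided p ≈ 0.1845, which is ≥ 0.1, so fail to reject H₀.
The data do not give significant evidence of a linear association between patient age and hospital length of stay.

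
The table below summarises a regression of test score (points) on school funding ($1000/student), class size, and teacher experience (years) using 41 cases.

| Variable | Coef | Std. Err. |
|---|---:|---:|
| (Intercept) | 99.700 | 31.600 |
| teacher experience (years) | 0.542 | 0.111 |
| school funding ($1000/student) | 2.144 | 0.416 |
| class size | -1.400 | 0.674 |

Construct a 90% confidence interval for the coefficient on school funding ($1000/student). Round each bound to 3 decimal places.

(1.442, 2.846)

Read off: b = 2.144, SE = 0.416 for school funding ($1000/student).
df = n − k − 1 = 41 − 3 − 1 = 37.
t* = t_{0.05, 37} = 1.687094.
Margin = t* × SE = 1.687094 × 0.416 = 0.70183.
CI: 2.144 ± 0.70183 → (1.442, 2.846).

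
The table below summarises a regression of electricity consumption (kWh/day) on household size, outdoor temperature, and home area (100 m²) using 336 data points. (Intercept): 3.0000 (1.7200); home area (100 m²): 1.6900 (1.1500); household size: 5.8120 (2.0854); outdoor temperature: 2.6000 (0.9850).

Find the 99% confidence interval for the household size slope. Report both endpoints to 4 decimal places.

(0.4093, 11.2147)

Read off: b = 5.8120, SE = 2.0854 for household size.
df = n − k − 1 = 336 − 3 − 1 = 332.
t* = t_{0.005, 332} = 2.590719.
Margin = t* × SE = 2.590719 × 2.0854 = 5.402685.
CI: 5.8120 ± 5.402685 → (0.4093, 11.2147).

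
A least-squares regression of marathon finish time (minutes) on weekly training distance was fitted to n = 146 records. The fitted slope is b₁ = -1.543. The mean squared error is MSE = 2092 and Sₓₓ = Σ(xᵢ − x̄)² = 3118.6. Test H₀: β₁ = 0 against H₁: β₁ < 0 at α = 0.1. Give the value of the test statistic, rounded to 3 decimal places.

SE(b₁) = √(MSE/Sₓₓ) = √(2092/3118.6) = 0.819032.
t = -1.543 / 0.819032 = -1.884.
df = n − 2 = 144.
One-sided p ≈ 0.0308, which is < 0.1, so reject H₀.
There is evidence that the true slope on weekly training distance is negative.

t = -1.884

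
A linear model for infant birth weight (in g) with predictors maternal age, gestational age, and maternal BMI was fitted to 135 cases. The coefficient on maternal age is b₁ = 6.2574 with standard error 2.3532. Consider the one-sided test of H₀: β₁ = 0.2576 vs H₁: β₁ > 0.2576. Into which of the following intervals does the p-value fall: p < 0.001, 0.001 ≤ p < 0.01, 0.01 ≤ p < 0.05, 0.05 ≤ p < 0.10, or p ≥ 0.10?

t = (6.2574 − 0.2576) / 2.3532 = 2.550.
df = n − k − 1 = 135 − 3 − 1 = 131.
One-sided p = P(T_{131} > t) ≈ 0.0060.
So 0.001 ≤ p < 0.01.

0.001 ≤ p < 0.01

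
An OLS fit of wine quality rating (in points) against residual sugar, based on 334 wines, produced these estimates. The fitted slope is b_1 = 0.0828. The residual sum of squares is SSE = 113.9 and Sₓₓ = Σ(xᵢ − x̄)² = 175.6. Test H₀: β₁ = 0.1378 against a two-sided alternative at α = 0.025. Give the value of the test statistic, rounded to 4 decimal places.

t = -1.2443

MSE = SSE/(n − 2) = 113.9/332 = 0.343072.
SE(b_1) = √(MSE/Sₓₓ) = √(0.343072/175.6) = 0.0442008.
t = (0.0828 − 0.1378) / 0.0442008 = -1.2443.
df = n − 2 = 332.
Two-sided p ≈ 0.2143, which is ≥ 0.025, so fail to reject H₀.
The data are consistent with a true slope of 0.1378 points per unit of residual sugar.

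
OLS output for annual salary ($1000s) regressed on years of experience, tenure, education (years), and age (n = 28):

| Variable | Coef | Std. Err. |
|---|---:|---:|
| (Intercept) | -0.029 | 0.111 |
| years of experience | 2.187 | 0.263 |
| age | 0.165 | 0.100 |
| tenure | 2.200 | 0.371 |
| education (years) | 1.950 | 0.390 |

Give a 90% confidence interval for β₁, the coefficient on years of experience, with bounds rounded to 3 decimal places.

(1.736, 2.638)

Read off: b = 2.187, SE = 0.263 for years of experience.
df = n − k − 1 = 28 − 4 − 1 = 23.
t* = t_{0.05, 23} = 1.713872.
Margin = t* × SE = 1.713872 × 0.263 = 0.45075.
CI: 2.187 ± 0.45075 → (1.736, 2.638).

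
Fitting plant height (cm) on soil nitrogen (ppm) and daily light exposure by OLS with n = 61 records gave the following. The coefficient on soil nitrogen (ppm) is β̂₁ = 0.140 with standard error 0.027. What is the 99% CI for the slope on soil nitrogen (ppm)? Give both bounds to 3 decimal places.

df = n − k − 1 = 61 − 2 − 1 = 58.
t* = t_{0.005, 58} = 2.663287.
Margin = t* × SE = 2.663287 × 0.027 = 0.07191.
CI: 0.140 ± 0.07191 → (0.068, 0.212).
With 99% confidence, each one-unit increase in soil nitrogen (ppm) is associated with a change of between 0.068 and 0.212 cm in plant height, holding the other predictors fixed.

(0.068, 0.212)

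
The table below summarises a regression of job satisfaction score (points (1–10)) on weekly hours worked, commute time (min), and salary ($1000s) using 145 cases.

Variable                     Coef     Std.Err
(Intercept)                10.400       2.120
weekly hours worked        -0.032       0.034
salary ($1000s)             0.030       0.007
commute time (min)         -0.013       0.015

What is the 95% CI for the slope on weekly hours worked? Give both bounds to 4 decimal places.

(-0.0992, 0.0352)

Read off: b = -0.032, SE = 0.034 for weekly hours worked.
df = n − k − 1 = 145 − 3 − 1 = 141.
t* = t_{0.025, 141} = 1.976931.
Margin = t* × SE = 1.976931 × 0.034 = 0.067216.
CI: -0.032 ± 0.067216 → (-0.0992, 0.0352).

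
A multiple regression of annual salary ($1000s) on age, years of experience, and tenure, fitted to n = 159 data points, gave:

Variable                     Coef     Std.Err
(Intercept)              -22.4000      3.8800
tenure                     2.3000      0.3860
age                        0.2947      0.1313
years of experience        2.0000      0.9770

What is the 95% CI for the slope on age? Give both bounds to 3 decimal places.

(0.035, 0.554)

Read off: b = 0.2947, SE = 0.1313 for age.
df = n − k − 1 = 159 − 3 − 1 = 155.
t* = t_{0.025, 155} = 1.975387.
Margin = t* × SE = 1.975387 × 0.1313 = 0.25937.
CI: 0.2947 ± 0.25937 → (0.035, 0.554).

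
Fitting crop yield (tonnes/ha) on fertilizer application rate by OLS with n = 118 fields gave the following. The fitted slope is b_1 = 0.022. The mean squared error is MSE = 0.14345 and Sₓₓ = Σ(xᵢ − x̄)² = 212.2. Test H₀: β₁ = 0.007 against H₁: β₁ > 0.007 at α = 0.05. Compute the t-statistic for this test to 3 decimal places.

SE(b_1) = √(MSE/Sₓₓ) = √(0.14345/212.2) = 0.0260003.
t = (0.022 − 0.007) / 0.0260003 = 0.577.
df = n − 2 = 116.
One-sided p ≈ 0.2826, which is ≥ 0.05, so fail to reject H₀.
The data do not give significant evidence that the true slope on fertilizer application rate exceeds 0.007 tonnes/ha per unit.

t = 0.577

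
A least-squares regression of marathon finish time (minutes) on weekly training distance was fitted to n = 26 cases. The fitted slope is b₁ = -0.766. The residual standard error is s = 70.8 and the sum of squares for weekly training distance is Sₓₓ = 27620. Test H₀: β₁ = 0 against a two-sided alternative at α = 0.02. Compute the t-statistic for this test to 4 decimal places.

t = -1.7981

SE(b₁) = s/√Sₓₓ = 70.8/√27620 = 0.426012.
t = -0.766 / 0.426012 = -1.7981.
df = n − 2 = 24.
Two-sided p ≈ 0.0848, which is ≥ 0.02, so fail to reject H₀.
The data do not give significant evidence of an association between weekly training distance and marathon finish time.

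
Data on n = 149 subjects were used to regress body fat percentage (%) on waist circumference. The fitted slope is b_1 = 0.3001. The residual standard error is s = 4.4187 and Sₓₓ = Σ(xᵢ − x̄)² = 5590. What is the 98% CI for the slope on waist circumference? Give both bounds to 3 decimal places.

(0.161, 0.439)

SE(b_1) = s/√Sₓₓ = 4.4187/√5590 = 0.0591002.
df = n − 2 = 147.
t* = t_{0.01, 147} = 2.351983.
Margin = t* × SE = 2.351983 × 0.0591002 = 0.13900.
CI: 0.3001 ± 0.13900 → (0.161, 0.439).
With 98% confidence, each one-unit increase in waist circumference is associated with a change of between 0.161 and 0.439 % in body fat percentage.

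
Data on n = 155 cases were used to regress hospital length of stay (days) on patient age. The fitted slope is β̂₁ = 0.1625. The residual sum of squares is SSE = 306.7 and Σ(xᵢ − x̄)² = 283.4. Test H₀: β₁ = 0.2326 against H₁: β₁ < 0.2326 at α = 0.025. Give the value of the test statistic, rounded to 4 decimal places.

t = -0.8335

MSE = SSE/(n − 2) = 306.7/153 = 2.00458.
SE(β̂₁) = √(MSE/Sₓₓ) = √(2.00458/283.4) = 0.084103.
t = (0.1625 − 0.2326) / 0.084103 = -0.8335.
df = n − 2 = 153.
One-sided p ≈ 0.2029, which is ≥ 0.025, so fail to reject H₀.
The data do not give significant evidence that the true slope on patient age is below 0.2326 days per unit.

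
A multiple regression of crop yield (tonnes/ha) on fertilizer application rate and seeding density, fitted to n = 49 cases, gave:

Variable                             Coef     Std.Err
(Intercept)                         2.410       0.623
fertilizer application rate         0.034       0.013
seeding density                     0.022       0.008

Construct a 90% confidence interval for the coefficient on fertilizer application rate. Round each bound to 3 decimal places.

(0.012, 0.056)

Read off: b = 0.034, SE = 0.013 for fertilizer application rate.
df = n − k − 1 = 49 − 2 − 1 = 46.
t* = t_{0.05, 46} = 1.67866.
Margin = t* × SE = 1.67866 × 0.013 = 0.02182.
CI: 0.034 ± 0.02182 → (0.012, 0.056).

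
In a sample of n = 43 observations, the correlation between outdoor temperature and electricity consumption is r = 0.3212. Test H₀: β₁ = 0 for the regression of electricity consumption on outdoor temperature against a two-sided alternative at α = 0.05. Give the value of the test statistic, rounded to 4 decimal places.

t = r·√(n − 2)/√(1 − r²) = 0.3212·√41/√0.896831 = 2.1718.
df = n − 2 = 41.
Two-sided p ≈ 0.0357, which is < 0.05, so reject H₀.
There is evidence of a linear association between outdoor temperature and electricity consumption.

t = 2.1718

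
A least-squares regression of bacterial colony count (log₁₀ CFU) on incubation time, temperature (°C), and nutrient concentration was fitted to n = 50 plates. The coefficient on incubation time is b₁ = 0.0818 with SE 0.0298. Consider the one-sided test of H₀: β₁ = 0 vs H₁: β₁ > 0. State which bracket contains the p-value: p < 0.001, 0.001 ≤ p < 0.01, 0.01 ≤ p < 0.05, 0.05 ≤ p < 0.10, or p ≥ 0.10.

t = 0.0818 / 0.0298 = 2.745.
df = n − k − 1 = 50 − 3 − 1 = 46.
One-sided p = P(T_{46} > t) ≈ 0.0043.
So 0.001 ≤ p < 0.01.

0.001 ≤ p < 0.01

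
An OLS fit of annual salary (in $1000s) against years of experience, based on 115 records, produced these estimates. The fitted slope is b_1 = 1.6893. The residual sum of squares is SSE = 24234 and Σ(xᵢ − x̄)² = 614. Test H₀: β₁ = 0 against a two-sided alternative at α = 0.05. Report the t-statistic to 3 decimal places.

t = 2.858

MSE = SSE/(n − 2) = 24234/113 = 214.46.
SE(b_1) = √(MSE/Sₓₓ) = √(214.46/614) = 0.591002.
t = 1.6893 / 0.591002 = 2.858.
df = n − 2 = 113.
Two-sided p ≈ 0.0051, which is < 0.05, so reject H₀.
There is evidence that years of experience is associated with annual salary.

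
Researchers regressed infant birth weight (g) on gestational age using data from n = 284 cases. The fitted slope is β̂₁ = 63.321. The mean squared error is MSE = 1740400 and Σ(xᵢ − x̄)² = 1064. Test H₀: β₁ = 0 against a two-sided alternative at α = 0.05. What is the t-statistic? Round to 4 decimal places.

SE(β̂₁) = √(MSE/Sₓₓ) = √(1.7404e+06/1064) = 40.444.
t = 63.321 / 40.444 = 1.5656.
df = n − 2 = 282.
Two-sided p ≈ 0.1186, which is ≥ 0.05, so fail to reject H₀.
The data do not give significant evidence of an association between gestational age and infant birth weight.

t = 1.5656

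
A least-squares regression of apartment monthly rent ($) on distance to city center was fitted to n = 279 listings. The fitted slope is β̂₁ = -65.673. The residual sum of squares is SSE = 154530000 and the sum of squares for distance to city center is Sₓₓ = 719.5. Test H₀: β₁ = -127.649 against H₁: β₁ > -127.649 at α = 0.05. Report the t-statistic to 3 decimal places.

MSE = SSE/(n − 2) = 154530000/277 = 557870.
SE(β̂₁) = √(MSE/Sₓₓ) = √(557870/719.5) = 27.8452.
t = (-65.673 − (-127.649)) / 27.8452 = 2.226.
df = n − 2 = 277.
One-sided p ≈ 0.0134, which is < 0.05, so reject H₀.
There is evidence that the true slope on distance to city center exceeds -127.649 $ per unit.

t = 2.226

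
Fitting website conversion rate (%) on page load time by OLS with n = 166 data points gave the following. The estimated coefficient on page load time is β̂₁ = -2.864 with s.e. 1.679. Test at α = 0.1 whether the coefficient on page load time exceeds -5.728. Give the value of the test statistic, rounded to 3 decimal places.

H₀: β₁ = -5.728 vs H₁: β₁ > -5.728.
t = (β̂₁ − β₁⁰)/SE = (-2.864 − (-5.728)) / 1.679 = 1.706.
df = n − 2 = 166 − 2 = 164.
One-sided p ≈ 0.0450, which is < 0.1, so reject H₀.
There is evidence that the true slope on page load time exceeds -5.728 % per unit.

t = 1.706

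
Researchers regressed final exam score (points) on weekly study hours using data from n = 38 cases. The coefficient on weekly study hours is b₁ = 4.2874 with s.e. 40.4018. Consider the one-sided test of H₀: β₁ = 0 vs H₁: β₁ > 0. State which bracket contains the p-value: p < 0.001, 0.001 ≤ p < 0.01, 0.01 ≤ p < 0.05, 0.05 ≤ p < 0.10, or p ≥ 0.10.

p ≥ 0.10

t = 4.2874 / 40.4018 = 0.106.
df = n − 2 = 38 − 2 = 36.
One-sided p = P(T_{36} > t) ≈ 0.4580.
So p ≥ 0.10.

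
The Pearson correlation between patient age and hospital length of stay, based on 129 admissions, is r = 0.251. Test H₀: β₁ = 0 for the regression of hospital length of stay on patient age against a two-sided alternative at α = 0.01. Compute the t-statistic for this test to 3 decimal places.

t = 2.922

t = r·√(n − 2)/√(1 − r²) = 0.251·√127/√0.936999 = 2.922.
df = n − 2 = 127.
Two-sided p ≈ 0.0041, which is < 0.01, so reject H₀.
There is evidence of a linear association between patient age and hospital length of stay.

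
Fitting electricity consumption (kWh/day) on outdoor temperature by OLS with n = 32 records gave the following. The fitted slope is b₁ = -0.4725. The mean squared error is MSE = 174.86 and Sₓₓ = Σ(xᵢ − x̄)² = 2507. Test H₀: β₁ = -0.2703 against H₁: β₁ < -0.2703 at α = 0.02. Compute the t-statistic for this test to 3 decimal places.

t = -0.766

SE(b₁) = √(MSE/Sₓₓ) = √(174.86/2507) = 0.2641.
t = (-0.4725 − (-0.2703)) / 0.2641 = -0.766.
df = n − 2 = 30.
One-sided p ≈ 0.2249, which is ≥ 0.02, so fail to reject H₀.
The data do not give significant evidence that the true slope on outdoor temperature is below -0.2703 kWh/day per unit.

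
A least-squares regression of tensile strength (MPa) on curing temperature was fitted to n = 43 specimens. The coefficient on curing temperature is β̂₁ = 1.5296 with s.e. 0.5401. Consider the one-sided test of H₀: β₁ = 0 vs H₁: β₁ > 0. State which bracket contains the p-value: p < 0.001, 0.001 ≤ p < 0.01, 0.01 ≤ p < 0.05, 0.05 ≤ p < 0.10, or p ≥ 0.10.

0.001 ≤ p < 0.01

t = 1.5296 / 0.5401 = 2.832.
df = n − 2 = 43 − 2 = 41.
One-sided p = P(T_{41} > t) ≈ 0.0036.
So 0.001 ≤ p < 0.01.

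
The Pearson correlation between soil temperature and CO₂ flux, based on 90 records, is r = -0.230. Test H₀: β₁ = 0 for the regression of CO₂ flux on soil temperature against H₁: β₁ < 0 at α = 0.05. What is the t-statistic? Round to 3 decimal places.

t = -2.217

t = r·√(n − 2)/√(1 − r²) = -0.230·√88/√0.9471 = -2.217.
df = n − 2 = 88.
One-sided p ≈ 0.0146, which is < 0.05, so reject H₀.
There is evidence of a linear association between soil temperature and CO₂ flux.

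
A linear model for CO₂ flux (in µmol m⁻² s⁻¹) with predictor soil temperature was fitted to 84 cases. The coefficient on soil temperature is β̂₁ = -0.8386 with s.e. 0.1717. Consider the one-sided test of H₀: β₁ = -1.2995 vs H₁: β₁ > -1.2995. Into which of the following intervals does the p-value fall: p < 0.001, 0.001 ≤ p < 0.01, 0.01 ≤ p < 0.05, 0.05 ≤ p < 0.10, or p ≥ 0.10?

0.001 ≤ p < 0.01

t = (-0.8386 − (-1.2995)) / 0.1717 = 2.684.
df = n − 2 = 84 − 2 = 82.
One-sided p = P(T_{82} > t) ≈ 0.0044.
So 0.001 ≤ p < 0.01.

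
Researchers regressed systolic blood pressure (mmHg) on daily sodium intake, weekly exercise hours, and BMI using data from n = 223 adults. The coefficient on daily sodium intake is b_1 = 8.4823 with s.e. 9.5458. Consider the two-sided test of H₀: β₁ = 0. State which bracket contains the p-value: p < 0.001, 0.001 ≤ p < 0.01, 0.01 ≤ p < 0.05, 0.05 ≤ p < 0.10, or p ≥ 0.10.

t = 8.4823 / 9.5458 = 0.889.
df = n − k − 1 = 223 − 3 − 1 = 219.
Two-sided p = 2·P(T_{219} > |t|) ≈ 0.3752.
So p ≥ 0.10.

p ≥ 0.10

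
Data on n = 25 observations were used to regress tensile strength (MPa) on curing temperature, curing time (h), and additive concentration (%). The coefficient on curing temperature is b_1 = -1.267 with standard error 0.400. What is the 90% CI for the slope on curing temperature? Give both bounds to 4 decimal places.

(-1.9553, -0.5787)

df = n − k − 1 = 25 − 3 − 1 = 21.
t* = t_{0.05, 21} = 1.720743.
Margin = t* × SE = 1.720743 × 0.400 = 0.688297.
CI: -1.267 ± 0.688297 → (-1.9553, -0.5787).
With 90% confidence, each one-unit increase in curing temperature is associated with a change of between -1.9553 and -0.5787 MPa in tensile strength, holding the other predictors fixed.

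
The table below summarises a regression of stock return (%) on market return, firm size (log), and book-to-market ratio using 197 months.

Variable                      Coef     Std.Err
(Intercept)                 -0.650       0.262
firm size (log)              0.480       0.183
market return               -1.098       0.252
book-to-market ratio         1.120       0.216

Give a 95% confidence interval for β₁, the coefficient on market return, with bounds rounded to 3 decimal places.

(-1.595, -0.601)

Read off: b = -1.098, SE = 0.252 for market return.
df = n − k − 1 = 197 − 3 − 1 = 193.
t* = t_{0.025, 193} = 1.972332.
Margin = t* × SE = 1.972332 × 0.252 = 0.49703.
CI: -1.098 ± 0.49703 → (-1.595, -0.601).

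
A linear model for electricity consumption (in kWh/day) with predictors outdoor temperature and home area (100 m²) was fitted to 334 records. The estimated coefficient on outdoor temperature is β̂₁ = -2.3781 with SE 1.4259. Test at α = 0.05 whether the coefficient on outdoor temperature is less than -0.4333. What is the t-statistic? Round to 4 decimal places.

t = -1.3639

H₀: β₁ = -0.4333 vs H₁: β₁ < -0.4333.
t = (β̂₁ − β₁⁰)/SE = (-2.3781 − (-0.4333)) / 1.4259 = -1.3639.
df = n − k − 1 = 334 − 2 − 1 = 331.
One-sided p ≈ 0.0868, which is ≥ 0.05, so fail to reject H₀.
The data do not give significant evidence that the true slope on outdoor temperature is below -0.4333 kWh/day per unit, holding the other predictors fixed.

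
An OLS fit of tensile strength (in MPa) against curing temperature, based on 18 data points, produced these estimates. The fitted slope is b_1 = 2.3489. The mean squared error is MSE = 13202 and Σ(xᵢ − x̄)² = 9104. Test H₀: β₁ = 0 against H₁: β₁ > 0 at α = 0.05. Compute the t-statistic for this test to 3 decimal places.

t = 1.951

SE(b_1) = √(MSE/Sₓₓ) = √(13202/9104) = 1.20421.
t = 2.3489 / 1.20421 = 1.951.
df = n − 2 = 16.
One-sided p ≈ 0.0344, which is < 0.05, so reject H₀.
There is evidence that the true slope on curing temperature is positive.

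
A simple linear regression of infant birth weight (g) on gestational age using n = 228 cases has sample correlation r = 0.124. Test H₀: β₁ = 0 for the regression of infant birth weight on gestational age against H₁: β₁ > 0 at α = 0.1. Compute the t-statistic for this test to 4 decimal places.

t = 1.8786

t = r·√(n − 2)/√(1 − r²) = 0.124·√226/√0.984624 = 1.8786.
df = n − 2 = 226.
One-sided p ≈ 0.0308, which is < 0.1, so reject H₀.
There is evidence of a linear association between gestational age and infant birth weight.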